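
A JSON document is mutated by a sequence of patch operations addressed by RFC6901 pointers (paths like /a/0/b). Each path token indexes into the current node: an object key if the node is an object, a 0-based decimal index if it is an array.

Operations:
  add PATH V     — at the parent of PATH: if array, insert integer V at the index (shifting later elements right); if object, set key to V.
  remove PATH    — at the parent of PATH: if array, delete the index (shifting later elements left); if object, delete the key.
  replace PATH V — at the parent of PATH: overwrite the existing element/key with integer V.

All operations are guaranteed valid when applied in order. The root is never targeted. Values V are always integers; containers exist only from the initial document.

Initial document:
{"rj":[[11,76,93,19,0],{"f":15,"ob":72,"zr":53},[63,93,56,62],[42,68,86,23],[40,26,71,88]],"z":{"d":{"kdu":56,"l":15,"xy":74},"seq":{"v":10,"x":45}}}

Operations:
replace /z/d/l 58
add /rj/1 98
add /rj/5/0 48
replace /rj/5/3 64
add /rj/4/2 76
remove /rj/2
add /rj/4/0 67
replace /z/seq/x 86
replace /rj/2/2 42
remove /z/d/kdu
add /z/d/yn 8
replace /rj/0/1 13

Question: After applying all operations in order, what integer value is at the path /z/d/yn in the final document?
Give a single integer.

After op 1 (replace /z/d/l 58): {"rj":[[11,76,93,19,0],{"f":15,"ob":72,"zr":53},[63,93,56,62],[42,68,86,23],[40,26,71,88]],"z":{"d":{"kdu":56,"l":58,"xy":74},"seq":{"v":10,"x":45}}}
After op 2 (add /rj/1 98): {"rj":[[11,76,93,19,0],98,{"f":15,"ob":72,"zr":53},[63,93,56,62],[42,68,86,23],[40,26,71,88]],"z":{"d":{"kdu":56,"l":58,"xy":74},"seq":{"v":10,"x":45}}}
After op 3 (add /rj/5/0 48): {"rj":[[11,76,93,19,0],98,{"f":15,"ob":72,"zr":53},[63,93,56,62],[42,68,86,23],[48,40,26,71,88]],"z":{"d":{"kdu":56,"l":58,"xy":74},"seq":{"v":10,"x":45}}}
After op 4 (replace /rj/5/3 64): {"rj":[[11,76,93,19,0],98,{"f":15,"ob":72,"zr":53},[63,93,56,62],[42,68,86,23],[48,40,26,64,88]],"z":{"d":{"kdu":56,"l":58,"xy":74},"seq":{"v":10,"x":45}}}
After op 5 (add /rj/4/2 76): {"rj":[[11,76,93,19,0],98,{"f":15,"ob":72,"zr":53},[63,93,56,62],[42,68,76,86,23],[48,40,26,64,88]],"z":{"d":{"kdu":56,"l":58,"xy":74},"seq":{"v":10,"x":45}}}
After op 6 (remove /rj/2): {"rj":[[11,76,93,19,0],98,[63,93,56,62],[42,68,76,86,23],[48,40,26,64,88]],"z":{"d":{"kdu":56,"l":58,"xy":74},"seq":{"v":10,"x":45}}}
After op 7 (add /rj/4/0 67): {"rj":[[11,76,93,19,0],98,[63,93,56,62],[42,68,76,86,23],[67,48,40,26,64,88]],"z":{"d":{"kdu":56,"l":58,"xy":74},"seq":{"v":10,"x":45}}}
After op 8 (replace /z/seq/x 86): {"rj":[[11,76,93,19,0],98,[63,93,56,62],[42,68,76,86,23],[67,48,40,26,64,88]],"z":{"d":{"kdu":56,"l":58,"xy":74},"seq":{"v":10,"x":86}}}
After op 9 (replace /rj/2/2 42): {"rj":[[11,76,93,19,0],98,[63,93,42,62],[42,68,76,86,23],[67,48,40,26,64,88]],"z":{"d":{"kdu":56,"l":58,"xy":74},"seq":{"v":10,"x":86}}}
After op 10 (remove /z/d/kdu): {"rj":[[11,76,93,19,0],98,[63,93,42,62],[42,68,76,86,23],[67,48,40,26,64,88]],"z":{"d":{"l":58,"xy":74},"seq":{"v":10,"x":86}}}
After op 11 (add /z/d/yn 8): {"rj":[[11,76,93,19,0],98,[63,93,42,62],[42,68,76,86,23],[67,48,40,26,64,88]],"z":{"d":{"l":58,"xy":74,"yn":8},"seq":{"v":10,"x":86}}}
After op 12 (replace /rj/0/1 13): {"rj":[[11,13,93,19,0],98,[63,93,42,62],[42,68,76,86,23],[67,48,40,26,64,88]],"z":{"d":{"l":58,"xy":74,"yn":8},"seq":{"v":10,"x":86}}}
Value at /z/d/yn: 8

Answer: 8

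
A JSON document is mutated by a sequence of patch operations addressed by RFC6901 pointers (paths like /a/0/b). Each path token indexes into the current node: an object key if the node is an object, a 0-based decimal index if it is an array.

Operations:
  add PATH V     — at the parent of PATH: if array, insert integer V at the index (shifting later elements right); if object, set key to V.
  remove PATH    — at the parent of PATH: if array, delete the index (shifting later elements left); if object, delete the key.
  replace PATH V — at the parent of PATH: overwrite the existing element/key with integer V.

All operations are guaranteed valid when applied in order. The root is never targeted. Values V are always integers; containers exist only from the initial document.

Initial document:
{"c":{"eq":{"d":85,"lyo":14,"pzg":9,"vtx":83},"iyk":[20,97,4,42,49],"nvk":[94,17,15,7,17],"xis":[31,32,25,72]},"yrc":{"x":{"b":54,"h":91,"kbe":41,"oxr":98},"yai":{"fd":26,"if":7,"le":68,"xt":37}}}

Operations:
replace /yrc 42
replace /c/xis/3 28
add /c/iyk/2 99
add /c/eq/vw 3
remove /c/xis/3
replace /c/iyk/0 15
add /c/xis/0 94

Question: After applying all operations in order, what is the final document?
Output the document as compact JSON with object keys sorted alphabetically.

After op 1 (replace /yrc 42): {"c":{"eq":{"d":85,"lyo":14,"pzg":9,"vtx":83},"iyk":[20,97,4,42,49],"nvk":[94,17,15,7,17],"xis":[31,32,25,72]},"yrc":42}
After op 2 (replace /c/xis/3 28): {"c":{"eq":{"d":85,"lyo":14,"pzg":9,"vtx":83},"iyk":[20,97,4,42,49],"nvk":[94,17,15,7,17],"xis":[31,32,25,28]},"yrc":42}
After op 3 (add /c/iyk/2 99): {"c":{"eq":{"d":85,"lyo":14,"pzg":9,"vtx":83},"iyk":[20,97,99,4,42,49],"nvk":[94,17,15,7,17],"xis":[31,32,25,28]},"yrc":42}
After op 4 (add /c/eq/vw 3): {"c":{"eq":{"d":85,"lyo":14,"pzg":9,"vtx":83,"vw":3},"iyk":[20,97,99,4,42,49],"nvk":[94,17,15,7,17],"xis":[31,32,25,28]},"yrc":42}
After op 5 (remove /c/xis/3): {"c":{"eq":{"d":85,"lyo":14,"pzg":9,"vtx":83,"vw":3},"iyk":[20,97,99,4,42,49],"nvk":[94,17,15,7,17],"xis":[31,32,25]},"yrc":42}
After op 6 (replace /c/iyk/0 15): {"c":{"eq":{"d":85,"lyo":14,"pzg":9,"vtx":83,"vw":3},"iyk":[15,97,99,4,42,49],"nvk":[94,17,15,7,17],"xis":[31,32,25]},"yrc":42}
After op 7 (add /c/xis/0 94): {"c":{"eq":{"d":85,"lyo":14,"pzg":9,"vtx":83,"vw":3},"iyk":[15,97,99,4,42,49],"nvk":[94,17,15,7,17],"xis":[94,31,32,25]},"yrc":42}

Answer: {"c":{"eq":{"d":85,"lyo":14,"pzg":9,"vtx":83,"vw":3},"iyk":[15,97,99,4,42,49],"nvk":[94,17,15,7,17],"xis":[94,31,32,25]},"yrc":42}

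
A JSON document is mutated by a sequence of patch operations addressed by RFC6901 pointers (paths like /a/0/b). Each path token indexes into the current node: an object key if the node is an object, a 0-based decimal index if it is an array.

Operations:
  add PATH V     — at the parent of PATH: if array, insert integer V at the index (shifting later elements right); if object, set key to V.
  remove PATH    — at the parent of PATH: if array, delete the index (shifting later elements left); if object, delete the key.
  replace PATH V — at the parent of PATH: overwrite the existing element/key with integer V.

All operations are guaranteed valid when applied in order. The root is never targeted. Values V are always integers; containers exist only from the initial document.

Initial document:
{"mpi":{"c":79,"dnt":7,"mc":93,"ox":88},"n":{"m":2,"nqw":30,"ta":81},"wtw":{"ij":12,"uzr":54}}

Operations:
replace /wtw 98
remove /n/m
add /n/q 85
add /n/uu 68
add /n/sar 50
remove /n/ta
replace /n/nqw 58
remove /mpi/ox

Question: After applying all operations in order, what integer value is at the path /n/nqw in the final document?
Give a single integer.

Answer: 58

Derivation:
After op 1 (replace /wtw 98): {"mpi":{"c":79,"dnt":7,"mc":93,"ox":88},"n":{"m":2,"nqw":30,"ta":81},"wtw":98}
After op 2 (remove /n/m): {"mpi":{"c":79,"dnt":7,"mc":93,"ox":88},"n":{"nqw":30,"ta":81},"wtw":98}
After op 3 (add /n/q 85): {"mpi":{"c":79,"dnt":7,"mc":93,"ox":88},"n":{"nqw":30,"q":85,"ta":81},"wtw":98}
After op 4 (add /n/uu 68): {"mpi":{"c":79,"dnt":7,"mc":93,"ox":88},"n":{"nqw":30,"q":85,"ta":81,"uu":68},"wtw":98}
After op 5 (add /n/sar 50): {"mpi":{"c":79,"dnt":7,"mc":93,"ox":88},"n":{"nqw":30,"q":85,"sar":50,"ta":81,"uu":68},"wtw":98}
After op 6 (remove /n/ta): {"mpi":{"c":79,"dnt":7,"mc":93,"ox":88},"n":{"nqw":30,"q":85,"sar":50,"uu":68},"wtw":98}
After op 7 (replace /n/nqw 58): {"mpi":{"c":79,"dnt":7,"mc":93,"ox":88},"n":{"nqw":58,"q":85,"sar":50,"uu":68},"wtw":98}
After op 8 (remove /mpi/ox): {"mpi":{"c":79,"dnt":7,"mc":93},"n":{"nqw":58,"q":85,"sar":50,"uu":68},"wtw":98}
Value at /n/nqw: 58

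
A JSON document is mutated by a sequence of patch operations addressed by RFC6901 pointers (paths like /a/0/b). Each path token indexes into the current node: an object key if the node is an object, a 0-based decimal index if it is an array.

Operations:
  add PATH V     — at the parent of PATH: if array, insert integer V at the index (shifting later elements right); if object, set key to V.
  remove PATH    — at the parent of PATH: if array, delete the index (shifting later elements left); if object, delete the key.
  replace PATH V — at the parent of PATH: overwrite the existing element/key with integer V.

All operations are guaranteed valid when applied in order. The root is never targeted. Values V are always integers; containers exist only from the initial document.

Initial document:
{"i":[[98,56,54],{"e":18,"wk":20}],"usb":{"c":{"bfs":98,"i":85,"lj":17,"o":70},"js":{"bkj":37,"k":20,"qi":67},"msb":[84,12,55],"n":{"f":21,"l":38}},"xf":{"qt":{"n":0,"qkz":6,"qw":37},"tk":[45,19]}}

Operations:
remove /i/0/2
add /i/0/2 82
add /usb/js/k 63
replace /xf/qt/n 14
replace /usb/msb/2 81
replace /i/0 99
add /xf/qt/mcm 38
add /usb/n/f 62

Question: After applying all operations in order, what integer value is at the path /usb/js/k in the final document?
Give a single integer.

After op 1 (remove /i/0/2): {"i":[[98,56],{"e":18,"wk":20}],"usb":{"c":{"bfs":98,"i":85,"lj":17,"o":70},"js":{"bkj":37,"k":20,"qi":67},"msb":[84,12,55],"n":{"f":21,"l":38}},"xf":{"qt":{"n":0,"qkz":6,"qw":37},"tk":[45,19]}}
After op 2 (add /i/0/2 82): {"i":[[98,56,82],{"e":18,"wk":20}],"usb":{"c":{"bfs":98,"i":85,"lj":17,"o":70},"js":{"bkj":37,"k":20,"qi":67},"msb":[84,12,55],"n":{"f":21,"l":38}},"xf":{"qt":{"n":0,"qkz":6,"qw":37},"tk":[45,19]}}
After op 3 (add /usb/js/k 63): {"i":[[98,56,82],{"e":18,"wk":20}],"usb":{"c":{"bfs":98,"i":85,"lj":17,"o":70},"js":{"bkj":37,"k":63,"qi":67},"msb":[84,12,55],"n":{"f":21,"l":38}},"xf":{"qt":{"n":0,"qkz":6,"qw":37},"tk":[45,19]}}
After op 4 (replace /xf/qt/n 14): {"i":[[98,56,82],{"e":18,"wk":20}],"usb":{"c":{"bfs":98,"i":85,"lj":17,"o":70},"js":{"bkj":37,"k":63,"qi":67},"msb":[84,12,55],"n":{"f":21,"l":38}},"xf":{"qt":{"n":14,"qkz":6,"qw":37},"tk":[45,19]}}
After op 5 (replace /usb/msb/2 81): {"i":[[98,56,82],{"e":18,"wk":20}],"usb":{"c":{"bfs":98,"i":85,"lj":17,"o":70},"js":{"bkj":37,"k":63,"qi":67},"msb":[84,12,81],"n":{"f":21,"l":38}},"xf":{"qt":{"n":14,"qkz":6,"qw":37},"tk":[45,19]}}
After op 6 (replace /i/0 99): {"i":[99,{"e":18,"wk":20}],"usb":{"c":{"bfs":98,"i":85,"lj":17,"o":70},"js":{"bkj":37,"k":63,"qi":67},"msb":[84,12,81],"n":{"f":21,"l":38}},"xf":{"qt":{"n":14,"qkz":6,"qw":37},"tk":[45,19]}}
After op 7 (add /xf/qt/mcm 38): {"i":[99,{"e":18,"wk":20}],"usb":{"c":{"bfs":98,"i":85,"lj":17,"o":70},"js":{"bkj":37,"k":63,"qi":67},"msb":[84,12,81],"n":{"f":21,"l":38}},"xf":{"qt":{"mcm":38,"n":14,"qkz":6,"qw":37},"tk":[45,19]}}
After op 8 (add /usb/n/f 62): {"i":[99,{"e":18,"wk":20}],"usb":{"c":{"bfs":98,"i":85,"lj":17,"o":70},"js":{"bkj":37,"k":63,"qi":67},"msb":[84,12,81],"n":{"f":62,"l":38}},"xf":{"qt":{"mcm":38,"n":14,"qkz":6,"qw":37},"tk":[45,19]}}
Value at /usb/js/k: 63

Answer: 63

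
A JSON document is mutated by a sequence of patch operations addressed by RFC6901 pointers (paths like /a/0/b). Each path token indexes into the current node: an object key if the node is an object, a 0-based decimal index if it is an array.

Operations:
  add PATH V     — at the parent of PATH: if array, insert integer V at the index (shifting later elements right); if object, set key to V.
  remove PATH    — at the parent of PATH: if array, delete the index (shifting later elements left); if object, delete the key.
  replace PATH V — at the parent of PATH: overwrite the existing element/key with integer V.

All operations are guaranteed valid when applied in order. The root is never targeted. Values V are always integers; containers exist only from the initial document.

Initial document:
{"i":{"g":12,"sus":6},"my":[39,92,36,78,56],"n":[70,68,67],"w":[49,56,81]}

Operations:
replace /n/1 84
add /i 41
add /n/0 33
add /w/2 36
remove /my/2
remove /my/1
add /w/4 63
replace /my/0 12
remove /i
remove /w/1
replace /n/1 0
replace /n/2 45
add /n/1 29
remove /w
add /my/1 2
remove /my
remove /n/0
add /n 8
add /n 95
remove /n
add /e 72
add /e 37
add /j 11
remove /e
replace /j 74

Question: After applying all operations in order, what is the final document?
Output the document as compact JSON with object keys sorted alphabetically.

Answer: {"j":74}

Derivation:
After op 1 (replace /n/1 84): {"i":{"g":12,"sus":6},"my":[39,92,36,78,56],"n":[70,84,67],"w":[49,56,81]}
After op 2 (add /i 41): {"i":41,"my":[39,92,36,78,56],"n":[70,84,67],"w":[49,56,81]}
After op 3 (add /n/0 33): {"i":41,"my":[39,92,36,78,56],"n":[33,70,84,67],"w":[49,56,81]}
After op 4 (add /w/2 36): {"i":41,"my":[39,92,36,78,56],"n":[33,70,84,67],"w":[49,56,36,81]}
After op 5 (remove /my/2): {"i":41,"my":[39,92,78,56],"n":[33,70,84,67],"w":[49,56,36,81]}
After op 6 (remove /my/1): {"i":41,"my":[39,78,56],"n":[33,70,84,67],"w":[49,56,36,81]}
After op 7 (add /w/4 63): {"i":41,"my":[39,78,56],"n":[33,70,84,67],"w":[49,56,36,81,63]}
After op 8 (replace /my/0 12): {"i":41,"my":[12,78,56],"n":[33,70,84,67],"w":[49,56,36,81,63]}
After op 9 (remove /i): {"my":[12,78,56],"n":[33,70,84,67],"w":[49,56,36,81,63]}
After op 10 (remove /w/1): {"my":[12,78,56],"n":[33,70,84,67],"w":[49,36,81,63]}
After op 11 (replace /n/1 0): {"my":[12,78,56],"n":[33,0,84,67],"w":[49,36,81,63]}
After op 12 (replace /n/2 45): {"my":[12,78,56],"n":[33,0,45,67],"w":[49,36,81,63]}
After op 13 (add /n/1 29): {"my":[12,78,56],"n":[33,29,0,45,67],"w":[49,36,81,63]}
After op 14 (remove /w): {"my":[12,78,56],"n":[33,29,0,45,67]}
After op 15 (add /my/1 2): {"my":[12,2,78,56],"n":[33,29,0,45,67]}
After op 16 (remove /my): {"n":[33,29,0,45,67]}
After op 17 (remove /n/0): {"n":[29,0,45,67]}
After op 18 (add /n 8): {"n":8}
After op 19 (add /n 95): {"n":95}
After op 20 (remove /n): {}
After op 21 (add /e 72): {"e":72}
After op 22 (add /e 37): {"e":37}
After op 23 (add /j 11): {"e":37,"j":11}
After op 24 (remove /e): {"j":11}
After op 25 (replace /j 74): {"j":74}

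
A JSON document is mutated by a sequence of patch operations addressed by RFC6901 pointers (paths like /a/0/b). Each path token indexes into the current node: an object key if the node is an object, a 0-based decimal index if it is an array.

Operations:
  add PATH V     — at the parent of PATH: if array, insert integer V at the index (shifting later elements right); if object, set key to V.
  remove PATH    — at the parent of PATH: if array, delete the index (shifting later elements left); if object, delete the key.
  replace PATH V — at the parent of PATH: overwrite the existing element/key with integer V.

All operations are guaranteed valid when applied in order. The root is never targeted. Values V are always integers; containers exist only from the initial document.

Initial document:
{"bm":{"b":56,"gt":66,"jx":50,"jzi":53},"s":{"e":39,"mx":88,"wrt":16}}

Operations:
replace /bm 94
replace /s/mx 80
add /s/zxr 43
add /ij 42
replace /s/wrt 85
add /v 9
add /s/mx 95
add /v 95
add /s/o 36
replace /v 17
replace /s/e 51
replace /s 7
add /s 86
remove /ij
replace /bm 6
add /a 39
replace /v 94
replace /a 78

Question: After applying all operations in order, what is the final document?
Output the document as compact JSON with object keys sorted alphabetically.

After op 1 (replace /bm 94): {"bm":94,"s":{"e":39,"mx":88,"wrt":16}}
After op 2 (replace /s/mx 80): {"bm":94,"s":{"e":39,"mx":80,"wrt":16}}
After op 3 (add /s/zxr 43): {"bm":94,"s":{"e":39,"mx":80,"wrt":16,"zxr":43}}
After op 4 (add /ij 42): {"bm":94,"ij":42,"s":{"e":39,"mx":80,"wrt":16,"zxr":43}}
After op 5 (replace /s/wrt 85): {"bm":94,"ij":42,"s":{"e":39,"mx":80,"wrt":85,"zxr":43}}
After op 6 (add /v 9): {"bm":94,"ij":42,"s":{"e":39,"mx":80,"wrt":85,"zxr":43},"v":9}
After op 7 (add /s/mx 95): {"bm":94,"ij":42,"s":{"e":39,"mx":95,"wrt":85,"zxr":43},"v":9}
After op 8 (add /v 95): {"bm":94,"ij":42,"s":{"e":39,"mx":95,"wrt":85,"zxr":43},"v":95}
After op 9 (add /s/o 36): {"bm":94,"ij":42,"s":{"e":39,"mx":95,"o":36,"wrt":85,"zxr":43},"v":95}
After op 10 (replace /v 17): {"bm":94,"ij":42,"s":{"e":39,"mx":95,"o":36,"wrt":85,"zxr":43},"v":17}
After op 11 (replace /s/e 51): {"bm":94,"ij":42,"s":{"e":51,"mx":95,"o":36,"wrt":85,"zxr":43},"v":17}
After op 12 (replace /s 7): {"bm":94,"ij":42,"s":7,"v":17}
After op 13 (add /s 86): {"bm":94,"ij":42,"s":86,"v":17}
After op 14 (remove /ij): {"bm":94,"s":86,"v":17}
After op 15 (replace /bm 6): {"bm":6,"s":86,"v":17}
After op 16 (add /a 39): {"a":39,"bm":6,"s":86,"v":17}
After op 17 (replace /v 94): {"a":39,"bm":6,"s":86,"v":94}
After op 18 (replace /a 78): {"a":78,"bm":6,"s":86,"v":94}

Answer: {"a":78,"bm":6,"s":86,"v":94}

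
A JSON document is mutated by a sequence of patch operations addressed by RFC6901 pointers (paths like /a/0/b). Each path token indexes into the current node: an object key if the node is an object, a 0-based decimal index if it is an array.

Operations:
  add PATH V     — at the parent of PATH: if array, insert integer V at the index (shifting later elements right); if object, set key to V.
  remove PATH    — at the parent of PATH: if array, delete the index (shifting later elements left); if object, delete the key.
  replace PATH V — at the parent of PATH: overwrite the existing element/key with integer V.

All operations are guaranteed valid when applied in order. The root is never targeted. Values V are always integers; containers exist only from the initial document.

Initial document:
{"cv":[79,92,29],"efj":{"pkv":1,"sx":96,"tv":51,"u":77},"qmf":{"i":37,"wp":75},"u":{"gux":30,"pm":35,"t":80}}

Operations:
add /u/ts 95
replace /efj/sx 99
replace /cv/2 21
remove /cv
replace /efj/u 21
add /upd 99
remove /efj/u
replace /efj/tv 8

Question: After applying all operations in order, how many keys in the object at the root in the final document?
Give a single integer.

Answer: 4

Derivation:
After op 1 (add /u/ts 95): {"cv":[79,92,29],"efj":{"pkv":1,"sx":96,"tv":51,"u":77},"qmf":{"i":37,"wp":75},"u":{"gux":30,"pm":35,"t":80,"ts":95}}
After op 2 (replace /efj/sx 99): {"cv":[79,92,29],"efj":{"pkv":1,"sx":99,"tv":51,"u":77},"qmf":{"i":37,"wp":75},"u":{"gux":30,"pm":35,"t":80,"ts":95}}
After op 3 (replace /cv/2 21): {"cv":[79,92,21],"efj":{"pkv":1,"sx":99,"tv":51,"u":77},"qmf":{"i":37,"wp":75},"u":{"gux":30,"pm":35,"t":80,"ts":95}}
After op 4 (remove /cv): {"efj":{"pkv":1,"sx":99,"tv":51,"u":77},"qmf":{"i":37,"wp":75},"u":{"gux":30,"pm":35,"t":80,"ts":95}}
After op 5 (replace /efj/u 21): {"efj":{"pkv":1,"sx":99,"tv":51,"u":21},"qmf":{"i":37,"wp":75},"u":{"gux":30,"pm":35,"t":80,"ts":95}}
After op 6 (add /upd 99): {"efj":{"pkv":1,"sx":99,"tv":51,"u":21},"qmf":{"i":37,"wp":75},"u":{"gux":30,"pm":35,"t":80,"ts":95},"upd":99}
After op 7 (remove /efj/u): {"efj":{"pkv":1,"sx":99,"tv":51},"qmf":{"i":37,"wp":75},"u":{"gux":30,"pm":35,"t":80,"ts":95},"upd":99}
After op 8 (replace /efj/tv 8): {"efj":{"pkv":1,"sx":99,"tv":8},"qmf":{"i":37,"wp":75},"u":{"gux":30,"pm":35,"t":80,"ts":95},"upd":99}
Size at the root: 4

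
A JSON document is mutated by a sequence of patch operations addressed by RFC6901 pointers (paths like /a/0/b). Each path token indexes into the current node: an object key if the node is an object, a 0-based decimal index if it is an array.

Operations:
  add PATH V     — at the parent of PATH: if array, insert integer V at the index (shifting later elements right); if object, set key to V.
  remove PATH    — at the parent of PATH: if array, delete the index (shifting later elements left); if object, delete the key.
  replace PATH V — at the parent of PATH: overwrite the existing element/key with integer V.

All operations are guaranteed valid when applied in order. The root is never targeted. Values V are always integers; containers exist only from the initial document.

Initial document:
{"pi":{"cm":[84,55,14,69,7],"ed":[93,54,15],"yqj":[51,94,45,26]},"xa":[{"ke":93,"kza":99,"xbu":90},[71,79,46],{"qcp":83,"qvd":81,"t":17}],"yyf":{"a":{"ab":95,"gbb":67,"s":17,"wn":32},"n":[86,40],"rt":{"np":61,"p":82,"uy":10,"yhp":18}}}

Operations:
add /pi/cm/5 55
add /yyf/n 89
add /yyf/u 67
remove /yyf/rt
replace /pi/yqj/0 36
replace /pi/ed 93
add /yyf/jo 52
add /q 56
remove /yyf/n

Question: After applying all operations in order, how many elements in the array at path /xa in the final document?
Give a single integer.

Answer: 3

Derivation:
After op 1 (add /pi/cm/5 55): {"pi":{"cm":[84,55,14,69,7,55],"ed":[93,54,15],"yqj":[51,94,45,26]},"xa":[{"ke":93,"kza":99,"xbu":90},[71,79,46],{"qcp":83,"qvd":81,"t":17}],"yyf":{"a":{"ab":95,"gbb":67,"s":17,"wn":32},"n":[86,40],"rt":{"np":61,"p":82,"uy":10,"yhp":18}}}
After op 2 (add /yyf/n 89): {"pi":{"cm":[84,55,14,69,7,55],"ed":[93,54,15],"yqj":[51,94,45,26]},"xa":[{"ke":93,"kza":99,"xbu":90},[71,79,46],{"qcp":83,"qvd":81,"t":17}],"yyf":{"a":{"ab":95,"gbb":67,"s":17,"wn":32},"n":89,"rt":{"np":61,"p":82,"uy":10,"yhp":18}}}
After op 3 (add /yyf/u 67): {"pi":{"cm":[84,55,14,69,7,55],"ed":[93,54,15],"yqj":[51,94,45,26]},"xa":[{"ke":93,"kza":99,"xbu":90},[71,79,46],{"qcp":83,"qvd":81,"t":17}],"yyf":{"a":{"ab":95,"gbb":67,"s":17,"wn":32},"n":89,"rt":{"np":61,"p":82,"uy":10,"yhp":18},"u":67}}
After op 4 (remove /yyf/rt): {"pi":{"cm":[84,55,14,69,7,55],"ed":[93,54,15],"yqj":[51,94,45,26]},"xa":[{"ke":93,"kza":99,"xbu":90},[71,79,46],{"qcp":83,"qvd":81,"t":17}],"yyf":{"a":{"ab":95,"gbb":67,"s":17,"wn":32},"n":89,"u":67}}
After op 5 (replace /pi/yqj/0 36): {"pi":{"cm":[84,55,14,69,7,55],"ed":[93,54,15],"yqj":[36,94,45,26]},"xa":[{"ke":93,"kza":99,"xbu":90},[71,79,46],{"qcp":83,"qvd":81,"t":17}],"yyf":{"a":{"ab":95,"gbb":67,"s":17,"wn":32},"n":89,"u":67}}
After op 6 (replace /pi/ed 93): {"pi":{"cm":[84,55,14,69,7,55],"ed":93,"yqj":[36,94,45,26]},"xa":[{"ke":93,"kza":99,"xbu":90},[71,79,46],{"qcp":83,"qvd":81,"t":17}],"yyf":{"a":{"ab":95,"gbb":67,"s":17,"wn":32},"n":89,"u":67}}
After op 7 (add /yyf/jo 52): {"pi":{"cm":[84,55,14,69,7,55],"ed":93,"yqj":[36,94,45,26]},"xa":[{"ke":93,"kza":99,"xbu":90},[71,79,46],{"qcp":83,"qvd":81,"t":17}],"yyf":{"a":{"ab":95,"gbb":67,"s":17,"wn":32},"jo":52,"n":89,"u":67}}
After op 8 (add /q 56): {"pi":{"cm":[84,55,14,69,7,55],"ed":93,"yqj":[36,94,45,26]},"q":56,"xa":[{"ke":93,"kza":99,"xbu":90},[71,79,46],{"qcp":83,"qvd":81,"t":17}],"yyf":{"a":{"ab":95,"gbb":67,"s":17,"wn":32},"jo":52,"n":89,"u":67}}
After op 9 (remove /yyf/n): {"pi":{"cm":[84,55,14,69,7,55],"ed":93,"yqj":[36,94,45,26]},"q":56,"xa":[{"ke":93,"kza":99,"xbu":90},[71,79,46],{"qcp":83,"qvd":81,"t":17}],"yyf":{"a":{"ab":95,"gbb":67,"s":17,"wn":32},"jo":52,"u":67}}
Size at path /xa: 3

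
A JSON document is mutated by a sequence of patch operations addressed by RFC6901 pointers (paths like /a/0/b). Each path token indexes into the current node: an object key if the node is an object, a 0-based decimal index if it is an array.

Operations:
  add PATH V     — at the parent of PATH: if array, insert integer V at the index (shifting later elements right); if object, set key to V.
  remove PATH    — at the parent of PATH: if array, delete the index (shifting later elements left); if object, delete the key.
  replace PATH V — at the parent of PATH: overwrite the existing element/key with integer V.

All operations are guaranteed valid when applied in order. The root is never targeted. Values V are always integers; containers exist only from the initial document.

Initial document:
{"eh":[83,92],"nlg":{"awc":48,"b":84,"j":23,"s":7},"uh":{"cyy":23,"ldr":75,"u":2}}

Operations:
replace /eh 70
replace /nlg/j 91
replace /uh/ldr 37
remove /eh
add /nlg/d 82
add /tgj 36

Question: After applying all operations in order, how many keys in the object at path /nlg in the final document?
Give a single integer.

Answer: 5

Derivation:
After op 1 (replace /eh 70): {"eh":70,"nlg":{"awc":48,"b":84,"j":23,"s":7},"uh":{"cyy":23,"ldr":75,"u":2}}
After op 2 (replace /nlg/j 91): {"eh":70,"nlg":{"awc":48,"b":84,"j":91,"s":7},"uh":{"cyy":23,"ldr":75,"u":2}}
After op 3 (replace /uh/ldr 37): {"eh":70,"nlg":{"awc":48,"b":84,"j":91,"s":7},"uh":{"cyy":23,"ldr":37,"u":2}}
After op 4 (remove /eh): {"nlg":{"awc":48,"b":84,"j":91,"s":7},"uh":{"cyy":23,"ldr":37,"u":2}}
After op 5 (add /nlg/d 82): {"nlg":{"awc":48,"b":84,"d":82,"j":91,"s":7},"uh":{"cyy":23,"ldr":37,"u":2}}
After op 6 (add /tgj 36): {"nlg":{"awc":48,"b":84,"d":82,"j":91,"s":7},"tgj":36,"uh":{"cyy":23,"ldr":37,"u":2}}
Size at path /nlg: 5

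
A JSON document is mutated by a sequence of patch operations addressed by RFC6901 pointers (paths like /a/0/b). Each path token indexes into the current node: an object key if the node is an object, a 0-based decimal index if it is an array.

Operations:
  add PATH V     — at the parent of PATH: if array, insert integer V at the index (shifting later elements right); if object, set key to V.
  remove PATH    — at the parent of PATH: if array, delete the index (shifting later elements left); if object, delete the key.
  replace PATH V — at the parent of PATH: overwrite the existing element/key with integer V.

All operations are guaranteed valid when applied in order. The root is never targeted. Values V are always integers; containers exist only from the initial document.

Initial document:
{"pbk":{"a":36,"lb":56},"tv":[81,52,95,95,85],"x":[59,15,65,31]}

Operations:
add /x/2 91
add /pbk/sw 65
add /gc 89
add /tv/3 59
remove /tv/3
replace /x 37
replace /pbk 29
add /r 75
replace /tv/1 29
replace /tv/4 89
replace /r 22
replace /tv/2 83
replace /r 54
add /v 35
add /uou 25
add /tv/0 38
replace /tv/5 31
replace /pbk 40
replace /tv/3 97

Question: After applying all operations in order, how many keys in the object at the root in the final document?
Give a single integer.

Answer: 7

Derivation:
After op 1 (add /x/2 91): {"pbk":{"a":36,"lb":56},"tv":[81,52,95,95,85],"x":[59,15,91,65,31]}
After op 2 (add /pbk/sw 65): {"pbk":{"a":36,"lb":56,"sw":65},"tv":[81,52,95,95,85],"x":[59,15,91,65,31]}
After op 3 (add /gc 89): {"gc":89,"pbk":{"a":36,"lb":56,"sw":65},"tv":[81,52,95,95,85],"x":[59,15,91,65,31]}
After op 4 (add /tv/3 59): {"gc":89,"pbk":{"a":36,"lb":56,"sw":65},"tv":[81,52,95,59,95,85],"x":[59,15,91,65,31]}
After op 5 (remove /tv/3): {"gc":89,"pbk":{"a":36,"lb":56,"sw":65},"tv":[81,52,95,95,85],"x":[59,15,91,65,31]}
After op 6 (replace /x 37): {"gc":89,"pbk":{"a":36,"lb":56,"sw":65},"tv":[81,52,95,95,85],"x":37}
After op 7 (replace /pbk 29): {"gc":89,"pbk":29,"tv":[81,52,95,95,85],"x":37}
After op 8 (add /r 75): {"gc":89,"pbk":29,"r":75,"tv":[81,52,95,95,85],"x":37}
After op 9 (replace /tv/1 29): {"gc":89,"pbk":29,"r":75,"tv":[81,29,95,95,85],"x":37}
After op 10 (replace /tv/4 89): {"gc":89,"pbk":29,"r":75,"tv":[81,29,95,95,89],"x":37}
After op 11 (replace /r 22): {"gc":89,"pbk":29,"r":22,"tv":[81,29,95,95,89],"x":37}
After op 12 (replace /tv/2 83): {"gc":89,"pbk":29,"r":22,"tv":[81,29,83,95,89],"x":37}
After op 13 (replace /r 54): {"gc":89,"pbk":29,"r":54,"tv":[81,29,83,95,89],"x":37}
After op 14 (add /v 35): {"gc":89,"pbk":29,"r":54,"tv":[81,29,83,95,89],"v":35,"x":37}
After op 15 (add /uou 25): {"gc":89,"pbk":29,"r":54,"tv":[81,29,83,95,89],"uou":25,"v":35,"x":37}
After op 16 (add /tv/0 38): {"gc":89,"pbk":29,"r":54,"tv":[38,81,29,83,95,89],"uou":25,"v":35,"x":37}
After op 17 (replace /tv/5 31): {"gc":89,"pbk":29,"r":54,"tv":[38,81,29,83,95,31],"uou":25,"v":35,"x":37}
After op 18 (replace /pbk 40): {"gc":89,"pbk":40,"r":54,"tv":[38,81,29,83,95,31],"uou":25,"v":35,"x":37}
After op 19 (replace /tv/3 97): {"gc":89,"pbk":40,"r":54,"tv":[38,81,29,97,95,31],"uou":25,"v":35,"x":37}
Size at the root: 7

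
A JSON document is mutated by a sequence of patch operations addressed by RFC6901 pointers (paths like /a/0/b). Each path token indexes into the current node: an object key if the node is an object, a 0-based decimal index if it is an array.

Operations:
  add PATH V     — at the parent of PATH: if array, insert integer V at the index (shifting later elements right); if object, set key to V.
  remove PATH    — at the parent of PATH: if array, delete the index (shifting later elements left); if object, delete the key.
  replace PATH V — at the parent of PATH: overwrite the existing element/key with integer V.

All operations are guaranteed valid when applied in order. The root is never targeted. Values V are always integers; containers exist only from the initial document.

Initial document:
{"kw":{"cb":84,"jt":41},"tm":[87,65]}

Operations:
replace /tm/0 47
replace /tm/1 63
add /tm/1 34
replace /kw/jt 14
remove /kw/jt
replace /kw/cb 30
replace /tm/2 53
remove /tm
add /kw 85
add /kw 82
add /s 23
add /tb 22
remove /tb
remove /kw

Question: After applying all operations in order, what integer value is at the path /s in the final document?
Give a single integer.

After op 1 (replace /tm/0 47): {"kw":{"cb":84,"jt":41},"tm":[47,65]}
After op 2 (replace /tm/1 63): {"kw":{"cb":84,"jt":41},"tm":[47,63]}
After op 3 (add /tm/1 34): {"kw":{"cb":84,"jt":41},"tm":[47,34,63]}
After op 4 (replace /kw/jt 14): {"kw":{"cb":84,"jt":14},"tm":[47,34,63]}
After op 5 (remove /kw/jt): {"kw":{"cb":84},"tm":[47,34,63]}
After op 6 (replace /kw/cb 30): {"kw":{"cb":30},"tm":[47,34,63]}
After op 7 (replace /tm/2 53): {"kw":{"cb":30},"tm":[47,34,53]}
After op 8 (remove /tm): {"kw":{"cb":30}}
After op 9 (add /kw 85): {"kw":85}
After op 10 (add /kw 82): {"kw":82}
After op 11 (add /s 23): {"kw":82,"s":23}
After op 12 (add /tb 22): {"kw":82,"s":23,"tb":22}
After op 13 (remove /tb): {"kw":82,"s":23}
After op 14 (remove /kw): {"s":23}
Value at /s: 23

Answer: 23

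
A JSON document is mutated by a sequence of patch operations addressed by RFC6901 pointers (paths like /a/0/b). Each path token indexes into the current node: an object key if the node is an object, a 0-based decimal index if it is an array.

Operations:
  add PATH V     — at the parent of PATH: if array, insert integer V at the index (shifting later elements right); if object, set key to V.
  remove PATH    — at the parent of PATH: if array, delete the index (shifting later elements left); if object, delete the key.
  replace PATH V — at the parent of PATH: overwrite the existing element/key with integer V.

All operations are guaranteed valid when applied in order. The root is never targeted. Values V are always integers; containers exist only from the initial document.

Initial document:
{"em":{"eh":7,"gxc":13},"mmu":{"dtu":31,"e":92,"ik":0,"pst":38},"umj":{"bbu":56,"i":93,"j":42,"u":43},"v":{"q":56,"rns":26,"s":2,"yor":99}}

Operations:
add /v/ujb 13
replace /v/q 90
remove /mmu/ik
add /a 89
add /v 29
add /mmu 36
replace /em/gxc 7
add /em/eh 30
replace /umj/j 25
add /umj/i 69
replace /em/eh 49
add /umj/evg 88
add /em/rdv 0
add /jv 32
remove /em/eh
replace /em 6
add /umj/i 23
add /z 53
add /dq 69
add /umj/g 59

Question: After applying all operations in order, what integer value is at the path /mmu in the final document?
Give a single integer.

After op 1 (add /v/ujb 13): {"em":{"eh":7,"gxc":13},"mmu":{"dtu":31,"e":92,"ik":0,"pst":38},"umj":{"bbu":56,"i":93,"j":42,"u":43},"v":{"q":56,"rns":26,"s":2,"ujb":13,"yor":99}}
After op 2 (replace /v/q 90): {"em":{"eh":7,"gxc":13},"mmu":{"dtu":31,"e":92,"ik":0,"pst":38},"umj":{"bbu":56,"i":93,"j":42,"u":43},"v":{"q":90,"rns":26,"s":2,"ujb":13,"yor":99}}
After op 3 (remove /mmu/ik): {"em":{"eh":7,"gxc":13},"mmu":{"dtu":31,"e":92,"pst":38},"umj":{"bbu":56,"i":93,"j":42,"u":43},"v":{"q":90,"rns":26,"s":2,"ujb":13,"yor":99}}
After op 4 (add /a 89): {"a":89,"em":{"eh":7,"gxc":13},"mmu":{"dtu":31,"e":92,"pst":38},"umj":{"bbu":56,"i":93,"j":42,"u":43},"v":{"q":90,"rns":26,"s":2,"ujb":13,"yor":99}}
After op 5 (add /v 29): {"a":89,"em":{"eh":7,"gxc":13},"mmu":{"dtu":31,"e":92,"pst":38},"umj":{"bbu":56,"i":93,"j":42,"u":43},"v":29}
After op 6 (add /mmu 36): {"a":89,"em":{"eh":7,"gxc":13},"mmu":36,"umj":{"bbu":56,"i":93,"j":42,"u":43},"v":29}
After op 7 (replace /em/gxc 7): {"a":89,"em":{"eh":7,"gxc":7},"mmu":36,"umj":{"bbu":56,"i":93,"j":42,"u":43},"v":29}
After op 8 (add /em/eh 30): {"a":89,"em":{"eh":30,"gxc":7},"mmu":36,"umj":{"bbu":56,"i":93,"j":42,"u":43},"v":29}
After op 9 (replace /umj/j 25): {"a":89,"em":{"eh":30,"gxc":7},"mmu":36,"umj":{"bbu":56,"i":93,"j":25,"u":43},"v":29}
After op 10 (add /umj/i 69): {"a":89,"em":{"eh":30,"gxc":7},"mmu":36,"umj":{"bbu":56,"i":69,"j":25,"u":43},"v":29}
After op 11 (replace /em/eh 49): {"a":89,"em":{"eh":49,"gxc":7},"mmu":36,"umj":{"bbu":56,"i":69,"j":25,"u":43},"v":29}
After op 12 (add /umj/evg 88): {"a":89,"em":{"eh":49,"gxc":7},"mmu":36,"umj":{"bbu":56,"evg":88,"i":69,"j":25,"u":43},"v":29}
After op 13 (add /em/rdv 0): {"a":89,"em":{"eh":49,"gxc":7,"rdv":0},"mmu":36,"umj":{"bbu":56,"evg":88,"i":69,"j":25,"u":43},"v":29}
After op 14 (add /jv 32): {"a":89,"em":{"eh":49,"gxc":7,"rdv":0},"jv":32,"mmu":36,"umj":{"bbu":56,"evg":88,"i":69,"j":25,"u":43},"v":29}
After op 15 (remove /em/eh): {"a":89,"em":{"gxc":7,"rdv":0},"jv":32,"mmu":36,"umj":{"bbu":56,"evg":88,"i":69,"j":25,"u":43},"v":29}
After op 16 (replace /em 6): {"a":89,"em":6,"jv":32,"mmu":36,"umj":{"bbu":56,"evg":88,"i":69,"j":25,"u":43},"v":29}
After op 17 (add /umj/i 23): {"a":89,"em":6,"jv":32,"mmu":36,"umj":{"bbu":56,"evg":88,"i":23,"j":25,"u":43},"v":29}
After op 18 (add /z 53): {"a":89,"em":6,"jv":32,"mmu":36,"umj":{"bbu":56,"evg":88,"i":23,"j":25,"u":43},"v":29,"z":53}
After op 19 (add /dq 69): {"a":89,"dq":69,"em":6,"jv":32,"mmu":36,"umj":{"bbu":56,"evg":88,"i":23,"j":25,"u":43},"v":29,"z":53}
After op 20 (add /umj/g 59): {"a":89,"dq":69,"em":6,"jv":32,"mmu":36,"umj":{"bbu":56,"evg":88,"g":59,"i":23,"j":25,"u":43},"v":29,"z":53}
Value at /mmu: 36

Answer: 36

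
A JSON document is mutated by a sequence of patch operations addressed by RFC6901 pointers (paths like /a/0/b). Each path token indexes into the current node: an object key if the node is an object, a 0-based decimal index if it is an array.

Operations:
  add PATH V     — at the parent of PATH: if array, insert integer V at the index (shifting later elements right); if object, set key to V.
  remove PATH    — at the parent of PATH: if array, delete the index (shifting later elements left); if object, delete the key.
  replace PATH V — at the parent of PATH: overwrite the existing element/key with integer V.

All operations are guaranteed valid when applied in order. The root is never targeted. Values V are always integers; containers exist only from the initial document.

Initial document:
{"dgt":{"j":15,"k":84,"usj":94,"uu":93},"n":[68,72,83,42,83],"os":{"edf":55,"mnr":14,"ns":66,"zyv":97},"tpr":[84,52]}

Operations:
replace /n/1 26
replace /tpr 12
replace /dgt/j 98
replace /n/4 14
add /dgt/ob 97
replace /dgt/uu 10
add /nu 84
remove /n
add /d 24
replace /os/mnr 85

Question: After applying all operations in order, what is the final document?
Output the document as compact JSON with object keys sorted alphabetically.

Answer: {"d":24,"dgt":{"j":98,"k":84,"ob":97,"usj":94,"uu":10},"nu":84,"os":{"edf":55,"mnr":85,"ns":66,"zyv":97},"tpr":12}

Derivation:
After op 1 (replace /n/1 26): {"dgt":{"j":15,"k":84,"usj":94,"uu":93},"n":[68,26,83,42,83],"os":{"edf":55,"mnr":14,"ns":66,"zyv":97},"tpr":[84,52]}
After op 2 (replace /tpr 12): {"dgt":{"j":15,"k":84,"usj":94,"uu":93},"n":[68,26,83,42,83],"os":{"edf":55,"mnr":14,"ns":66,"zyv":97},"tpr":12}
After op 3 (replace /dgt/j 98): {"dgt":{"j":98,"k":84,"usj":94,"uu":93},"n":[68,26,83,42,83],"os":{"edf":55,"mnr":14,"ns":66,"zyv":97},"tpr":12}
After op 4 (replace /n/4 14): {"dgt":{"j":98,"k":84,"usj":94,"uu":93},"n":[68,26,83,42,14],"os":{"edf":55,"mnr":14,"ns":66,"zyv":97},"tpr":12}
After op 5 (add /dgt/ob 97): {"dgt":{"j":98,"k":84,"ob":97,"usj":94,"uu":93},"n":[68,26,83,42,14],"os":{"edf":55,"mnr":14,"ns":66,"zyv":97},"tpr":12}
After op 6 (replace /dgt/uu 10): {"dgt":{"j":98,"k":84,"ob":97,"usj":94,"uu":10},"n":[68,26,83,42,14],"os":{"edf":55,"mnr":14,"ns":66,"zyv":97},"tpr":12}
After op 7 (add /nu 84): {"dgt":{"j":98,"k":84,"ob":97,"usj":94,"uu":10},"n":[68,26,83,42,14],"nu":84,"os":{"edf":55,"mnr":14,"ns":66,"zyv":97},"tpr":12}
After op 8 (remove /n): {"dgt":{"j":98,"k":84,"ob":97,"usj":94,"uu":10},"nu":84,"os":{"edf":55,"mnr":14,"ns":66,"zyv":97},"tpr":12}
After op 9 (add /d 24): {"d":24,"dgt":{"j":98,"k":84,"ob":97,"usj":94,"uu":10},"nu":84,"os":{"edf":55,"mnr":14,"ns":66,"zyv":97},"tpr":12}
After op 10 (replace /os/mnr 85): {"d":24,"dgt":{"j":98,"k":84,"ob":97,"usj":94,"uu":10},"nu":84,"os":{"edf":55,"mnr":85,"ns":66,"zyv":97},"tpr":12}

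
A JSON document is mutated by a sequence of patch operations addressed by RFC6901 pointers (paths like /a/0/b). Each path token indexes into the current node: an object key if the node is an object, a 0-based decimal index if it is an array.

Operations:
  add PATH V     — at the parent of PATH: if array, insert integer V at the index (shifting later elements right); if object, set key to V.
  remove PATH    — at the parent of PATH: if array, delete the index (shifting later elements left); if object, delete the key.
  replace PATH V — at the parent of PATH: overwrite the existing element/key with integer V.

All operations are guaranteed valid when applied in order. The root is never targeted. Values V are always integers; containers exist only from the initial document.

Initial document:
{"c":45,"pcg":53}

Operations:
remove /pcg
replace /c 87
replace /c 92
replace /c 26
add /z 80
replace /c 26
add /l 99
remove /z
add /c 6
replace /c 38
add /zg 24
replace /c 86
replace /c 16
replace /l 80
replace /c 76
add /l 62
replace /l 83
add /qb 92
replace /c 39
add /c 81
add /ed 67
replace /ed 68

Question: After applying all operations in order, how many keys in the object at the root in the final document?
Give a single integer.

After op 1 (remove /pcg): {"c":45}
After op 2 (replace /c 87): {"c":87}
After op 3 (replace /c 92): {"c":92}
After op 4 (replace /c 26): {"c":26}
After op 5 (add /z 80): {"c":26,"z":80}
After op 6 (replace /c 26): {"c":26,"z":80}
After op 7 (add /l 99): {"c":26,"l":99,"z":80}
After op 8 (remove /z): {"c":26,"l":99}
After op 9 (add /c 6): {"c":6,"l":99}
After op 10 (replace /c 38): {"c":38,"l":99}
After op 11 (add /zg 24): {"c":38,"l":99,"zg":24}
After op 12 (replace /c 86): {"c":86,"l":99,"zg":24}
After op 13 (replace /c 16): {"c":16,"l":99,"zg":24}
After op 14 (replace /l 80): {"c":16,"l":80,"zg":24}
After op 15 (replace /c 76): {"c":76,"l":80,"zg":24}
After op 16 (add /l 62): {"c":76,"l":62,"zg":24}
After op 17 (replace /l 83): {"c":76,"l":83,"zg":24}
After op 18 (add /qb 92): {"c":76,"l":83,"qb":92,"zg":24}
After op 19 (replace /c 39): {"c":39,"l":83,"qb":92,"zg":24}
After op 20 (add /c 81): {"c":81,"l":83,"qb":92,"zg":24}
After op 21 (add /ed 67): {"c":81,"ed":67,"l":83,"qb":92,"zg":24}
After op 22 (replace /ed 68): {"c":81,"ed":68,"l":83,"qb":92,"zg":24}
Size at the root: 5

Answer: 5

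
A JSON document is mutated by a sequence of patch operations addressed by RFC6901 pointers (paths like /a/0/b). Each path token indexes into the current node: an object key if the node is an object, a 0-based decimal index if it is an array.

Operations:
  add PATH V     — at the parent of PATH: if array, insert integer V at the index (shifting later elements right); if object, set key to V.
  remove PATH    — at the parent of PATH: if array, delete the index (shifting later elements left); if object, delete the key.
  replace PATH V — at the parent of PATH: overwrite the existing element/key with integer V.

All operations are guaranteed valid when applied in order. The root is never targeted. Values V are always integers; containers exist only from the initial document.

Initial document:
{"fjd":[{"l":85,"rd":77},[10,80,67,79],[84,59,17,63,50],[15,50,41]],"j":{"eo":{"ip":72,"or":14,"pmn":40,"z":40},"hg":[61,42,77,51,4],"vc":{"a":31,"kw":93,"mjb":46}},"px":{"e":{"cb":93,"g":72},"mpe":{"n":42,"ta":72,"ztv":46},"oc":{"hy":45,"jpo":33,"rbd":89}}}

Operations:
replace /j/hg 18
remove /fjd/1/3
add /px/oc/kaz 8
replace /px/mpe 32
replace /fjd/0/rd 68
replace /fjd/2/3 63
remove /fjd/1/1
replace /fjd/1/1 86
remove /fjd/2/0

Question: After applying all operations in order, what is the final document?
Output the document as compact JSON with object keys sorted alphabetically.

After op 1 (replace /j/hg 18): {"fjd":[{"l":85,"rd":77},[10,80,67,79],[84,59,17,63,50],[15,50,41]],"j":{"eo":{"ip":72,"or":14,"pmn":40,"z":40},"hg":18,"vc":{"a":31,"kw":93,"mjb":46}},"px":{"e":{"cb":93,"g":72},"mpe":{"n":42,"ta":72,"ztv":46},"oc":{"hy":45,"jpo":33,"rbd":89}}}
After op 2 (remove /fjd/1/3): {"fjd":[{"l":85,"rd":77},[10,80,67],[84,59,17,63,50],[15,50,41]],"j":{"eo":{"ip":72,"or":14,"pmn":40,"z":40},"hg":18,"vc":{"a":31,"kw":93,"mjb":46}},"px":{"e":{"cb":93,"g":72},"mpe":{"n":42,"ta":72,"ztv":46},"oc":{"hy":45,"jpo":33,"rbd":89}}}
After op 3 (add /px/oc/kaz 8): {"fjd":[{"l":85,"rd":77},[10,80,67],[84,59,17,63,50],[15,50,41]],"j":{"eo":{"ip":72,"or":14,"pmn":40,"z":40},"hg":18,"vc":{"a":31,"kw":93,"mjb":46}},"px":{"e":{"cb":93,"g":72},"mpe":{"n":42,"ta":72,"ztv":46},"oc":{"hy":45,"jpo":33,"kaz":8,"rbd":89}}}
After op 4 (replace /px/mpe 32): {"fjd":[{"l":85,"rd":77},[10,80,67],[84,59,17,63,50],[15,50,41]],"j":{"eo":{"ip":72,"or":14,"pmn":40,"z":40},"hg":18,"vc":{"a":31,"kw":93,"mjb":46}},"px":{"e":{"cb":93,"g":72},"mpe":32,"oc":{"hy":45,"jpo":33,"kaz":8,"rbd":89}}}
After op 5 (replace /fjd/0/rd 68): {"fjd":[{"l":85,"rd":68},[10,80,67],[84,59,17,63,50],[15,50,41]],"j":{"eo":{"ip":72,"or":14,"pmn":40,"z":40},"hg":18,"vc":{"a":31,"kw":93,"mjb":46}},"px":{"e":{"cb":93,"g":72},"mpe":32,"oc":{"hy":45,"jpo":33,"kaz":8,"rbd":89}}}
After op 6 (replace /fjd/2/3 63): {"fjd":[{"l":85,"rd":68},[10,80,67],[84,59,17,63,50],[15,50,41]],"j":{"eo":{"ip":72,"or":14,"pmn":40,"z":40},"hg":18,"vc":{"a":31,"kw":93,"mjb":46}},"px":{"e":{"cb":93,"g":72},"mpe":32,"oc":{"hy":45,"jpo":33,"kaz":8,"rbd":89}}}
After op 7 (remove /fjd/1/1): {"fjd":[{"l":85,"rd":68},[10,67],[84,59,17,63,50],[15,50,41]],"j":{"eo":{"ip":72,"or":14,"pmn":40,"z":40},"hg":18,"vc":{"a":31,"kw":93,"mjb":46}},"px":{"e":{"cb":93,"g":72},"mpe":32,"oc":{"hy":45,"jpo":33,"kaz":8,"rbd":89}}}
After op 8 (replace /fjd/1/1 86): {"fjd":[{"l":85,"rd":68},[10,86],[84,59,17,63,50],[15,50,41]],"j":{"eo":{"ip":72,"or":14,"pmn":40,"z":40},"hg":18,"vc":{"a":31,"kw":93,"mjb":46}},"px":{"e":{"cb":93,"g":72},"mpe":32,"oc":{"hy":45,"jpo":33,"kaz":8,"rbd":89}}}
After op 9 (remove /fjd/2/0): {"fjd":[{"l":85,"rd":68},[10,86],[59,17,63,50],[15,50,41]],"j":{"eo":{"ip":72,"or":14,"pmn":40,"z":40},"hg":18,"vc":{"a":31,"kw":93,"mjb":46}},"px":{"e":{"cb":93,"g":72},"mpe":32,"oc":{"hy":45,"jpo":33,"kaz":8,"rbd":89}}}

Answer: {"fjd":[{"l":85,"rd":68},[10,86],[59,17,63,50],[15,50,41]],"j":{"eo":{"ip":72,"or":14,"pmn":40,"z":40},"hg":18,"vc":{"a":31,"kw":93,"mjb":46}},"px":{"e":{"cb":93,"g":72},"mpe":32,"oc":{"hy":45,"jpo":33,"kaz":8,"rbd":89}}}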